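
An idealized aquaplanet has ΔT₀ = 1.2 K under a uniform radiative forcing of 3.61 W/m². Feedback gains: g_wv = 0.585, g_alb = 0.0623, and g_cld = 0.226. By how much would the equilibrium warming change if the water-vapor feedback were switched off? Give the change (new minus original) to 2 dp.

-7.79 K

Original: g = 0.8733, ΔT = 1.2/(1−0.8733) = 9.4712 K.
Without water-vapor: g' = 0.2883, ΔT' = 1.2/(1−0.2883) = 1.6861 K.
Change = 1.6861 − 9.4712 = -7.79 K.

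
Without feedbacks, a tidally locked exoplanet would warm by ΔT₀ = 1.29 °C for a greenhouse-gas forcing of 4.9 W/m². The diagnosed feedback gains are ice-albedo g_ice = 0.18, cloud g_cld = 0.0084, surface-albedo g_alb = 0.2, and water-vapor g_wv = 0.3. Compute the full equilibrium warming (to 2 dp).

Total gain g = 0.18 + 0.0084 + 0.2 + 0.3 = 0.6884.
Amplification A = 1/(1 − 0.6884) = 3.209.
ΔT = 1.29 × 3.209 = 4.14 °C.

4.14 °C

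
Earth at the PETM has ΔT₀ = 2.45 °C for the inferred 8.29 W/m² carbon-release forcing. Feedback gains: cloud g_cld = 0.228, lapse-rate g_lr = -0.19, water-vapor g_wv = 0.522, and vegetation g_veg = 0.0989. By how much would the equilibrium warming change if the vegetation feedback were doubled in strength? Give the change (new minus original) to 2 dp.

2.93 °C

Original: g = 0.6589, ΔT = 2.45/(1−0.6589) = 7.1826 °C.
With doubled vegetation: g' = 0.7578, ΔT' = 2.45/(1−0.7578) = 10.1156 °C.
Change = 10.1156 − 7.1826 = 2.93 °C.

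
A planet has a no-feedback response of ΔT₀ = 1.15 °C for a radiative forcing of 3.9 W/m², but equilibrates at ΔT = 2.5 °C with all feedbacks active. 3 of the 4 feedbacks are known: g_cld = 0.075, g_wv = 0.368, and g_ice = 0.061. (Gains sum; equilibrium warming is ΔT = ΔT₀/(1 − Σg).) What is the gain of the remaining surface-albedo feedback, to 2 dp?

Amplification A = ΔT/ΔT₀ = 2.5/1.15 = 2.174.
Total gain g = 1 − 1/A = 1 − 1/2.174 = 0.54.
Known gains sum to 0.075 + 0.368 + 0.061 = 0.504.
g_alb = 0.54 − 0.504 = 0.04.

0.04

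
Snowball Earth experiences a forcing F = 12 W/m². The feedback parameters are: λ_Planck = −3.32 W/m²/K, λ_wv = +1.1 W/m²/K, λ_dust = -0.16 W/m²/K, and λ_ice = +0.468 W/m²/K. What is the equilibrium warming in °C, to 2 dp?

6.28 °C

Net feedback parameter λ = (−3.32) + (+1.1) + (-0.16) + (+0.468) = -1.912 W/m²/K.
ΔT = −F/λ = −12/(-1.912) = 6.28 °C.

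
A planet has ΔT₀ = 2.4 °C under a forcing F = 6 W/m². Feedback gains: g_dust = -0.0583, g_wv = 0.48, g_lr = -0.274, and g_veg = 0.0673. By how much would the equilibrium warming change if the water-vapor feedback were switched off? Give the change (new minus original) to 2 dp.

Original: g = 0.215, ΔT = 2.4/(1−0.215) = 3.0573 °C.
Without water-vapor: g' = -0.265, ΔT' = 2.4/(1+0.265) = 1.8972 °C.
Change = 1.8972 − 3.0573 = -1.16 °C.

-1.16 °C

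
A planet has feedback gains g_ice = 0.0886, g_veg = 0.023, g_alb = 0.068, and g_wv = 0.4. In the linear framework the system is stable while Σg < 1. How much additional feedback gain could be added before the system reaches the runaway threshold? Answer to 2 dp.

Current total gain = 0.0886 + 0.023 + 0.068 + 0.4 = 0.5796.
Margin to runaway = 1 − 0.5796 = 0.42.

0.42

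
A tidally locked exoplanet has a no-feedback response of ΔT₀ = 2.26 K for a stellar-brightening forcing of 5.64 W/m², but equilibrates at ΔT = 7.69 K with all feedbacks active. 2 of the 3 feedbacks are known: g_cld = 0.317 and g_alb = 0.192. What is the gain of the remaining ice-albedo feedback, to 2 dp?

Amplification A = ΔT/ΔT₀ = 7.69/2.26 = 3.403.
Total gain g = 1 − 1/A = 1 − 1/3.403 = 0.7061.
Known gains sum to 0.317 + 0.192 = 0.509.
g_ice = 0.7061 − 0.509 = 0.20.

0.20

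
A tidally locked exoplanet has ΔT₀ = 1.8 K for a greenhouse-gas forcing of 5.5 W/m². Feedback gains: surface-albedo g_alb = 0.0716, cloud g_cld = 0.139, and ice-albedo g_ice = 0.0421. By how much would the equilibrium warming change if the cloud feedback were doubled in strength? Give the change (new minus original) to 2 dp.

0.55 K

Original: g = 0.2527, ΔT = 1.8/(1−0.2527) = 2.4087 K.
With doubled cloud: g' = 0.3917, ΔT' = 1.8/(1−0.3917) = 2.9591 K.
Change = 2.9591 − 2.4087 = 0.55 K.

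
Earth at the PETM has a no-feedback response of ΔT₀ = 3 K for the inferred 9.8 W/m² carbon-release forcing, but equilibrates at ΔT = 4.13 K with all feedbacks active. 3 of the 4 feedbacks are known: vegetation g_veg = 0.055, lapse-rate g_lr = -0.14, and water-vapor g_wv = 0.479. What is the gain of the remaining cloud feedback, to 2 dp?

Amplification A = ΔT/ΔT₀ = 4.13/3 = 1.377.
Total gain g = 1 − 1/A = 1 − 1/1.377 = 0.2738.
Known gains sum to 0.055 − 0.14 + 0.479 = 0.394.
g_cld = 0.2738 − 0.394 = -0.12.

-0.12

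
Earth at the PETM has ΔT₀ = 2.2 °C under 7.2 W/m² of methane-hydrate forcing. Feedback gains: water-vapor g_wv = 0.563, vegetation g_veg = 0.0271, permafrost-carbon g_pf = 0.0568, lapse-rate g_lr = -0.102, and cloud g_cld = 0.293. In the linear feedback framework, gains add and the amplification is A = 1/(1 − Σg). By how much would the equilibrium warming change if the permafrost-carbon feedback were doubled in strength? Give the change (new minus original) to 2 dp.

7.32 °C

Original: g = 0.8379, ΔT = 2.2/(1−0.8379) = 13.5719 °C.
With doubled permafrost-carbon: g' = 0.8947, ΔT' = 2.2/(1−0.8947) = 20.8927 °C.
Change = 20.8927 − 13.5719 = 7.32 °C.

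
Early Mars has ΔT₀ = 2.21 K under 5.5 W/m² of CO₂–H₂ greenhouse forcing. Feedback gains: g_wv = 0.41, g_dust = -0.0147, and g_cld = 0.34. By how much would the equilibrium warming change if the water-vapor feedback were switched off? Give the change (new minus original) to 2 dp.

-5.07 K

Original: g = 0.7353, ΔT = 2.21/(1−0.7353) = 8.3491 K.
Without water-vapor: g' = 0.3253, ΔT' = 2.21/(1−0.3253) = 3.2755 K.
Change = 3.2755 − 8.3491 = -5.07 K.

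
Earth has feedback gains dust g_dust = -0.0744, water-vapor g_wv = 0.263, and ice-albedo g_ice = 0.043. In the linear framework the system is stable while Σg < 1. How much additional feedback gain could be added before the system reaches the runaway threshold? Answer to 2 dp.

0.77

Current total gain = -0.0744 + 0.263 + 0.043 = 0.2316.
Margin to runaway = 1 − 0.2316 = 0.77.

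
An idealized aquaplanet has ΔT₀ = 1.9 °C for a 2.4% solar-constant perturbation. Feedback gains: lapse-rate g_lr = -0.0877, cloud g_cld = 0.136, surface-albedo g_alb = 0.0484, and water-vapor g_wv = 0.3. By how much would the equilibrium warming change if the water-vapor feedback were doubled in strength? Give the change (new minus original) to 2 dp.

Original: g = 0.3967, ΔT = 1.9/(1−0.3967) = 3.1493 °C.
With doubled water-vapor: g' = 0.6967, ΔT' = 1.9/(1−0.6967) = 6.2644 °C.
Change = 6.2644 − 3.1493 = 3.12 °C.

3.12 °C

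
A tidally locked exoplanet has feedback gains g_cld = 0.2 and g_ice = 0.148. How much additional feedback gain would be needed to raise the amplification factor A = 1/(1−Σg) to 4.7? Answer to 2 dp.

0.44

Current total gain = 0.348.
Target gain for A = 4.7: g* = 1 − 1/4.7 = 0.7872.
Additional gain needed = 0.7872 − 0.348 = 0.44.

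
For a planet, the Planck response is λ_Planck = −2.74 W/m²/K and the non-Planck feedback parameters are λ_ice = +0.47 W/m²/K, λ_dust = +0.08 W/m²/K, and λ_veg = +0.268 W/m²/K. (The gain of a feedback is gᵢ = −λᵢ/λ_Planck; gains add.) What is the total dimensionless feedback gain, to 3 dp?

0.299

Convert to gains: g_ice = 0.47/2.74 = 0.1715; g_dust = 0.08/2.74 = 0.0292; g_veg = 0.268/2.74 = 0.09781.
Total gain g = 0.29851.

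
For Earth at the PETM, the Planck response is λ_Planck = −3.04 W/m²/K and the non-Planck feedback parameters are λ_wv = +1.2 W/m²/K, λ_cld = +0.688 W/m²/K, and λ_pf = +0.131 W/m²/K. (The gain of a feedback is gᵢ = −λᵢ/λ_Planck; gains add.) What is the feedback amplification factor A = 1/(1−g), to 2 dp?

Convert to gains: g_wv = 1.2/3.04 = 0.3947; g_cld = 0.688/3.04 = 0.2263; g_pf = 0.131/3.04 = 0.04309.
Total gain g = 0.66409.
A = 1/(1 − 0.66409) = 2.98.

2.98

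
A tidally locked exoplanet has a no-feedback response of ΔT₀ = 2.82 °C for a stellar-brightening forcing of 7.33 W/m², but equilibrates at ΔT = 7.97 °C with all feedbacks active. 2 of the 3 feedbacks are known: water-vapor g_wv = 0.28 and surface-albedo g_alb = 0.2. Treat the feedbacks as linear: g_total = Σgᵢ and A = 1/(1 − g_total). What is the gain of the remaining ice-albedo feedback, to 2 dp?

0.17

Amplification A = ΔT/ΔT₀ = 7.97/2.82 = 2.826.
Total gain g = 1 − 1/A = 1 − 1/2.826 = 0.6461.
Known gains sum to 0.28 + 0.2 = 0.48.
g_ice = 0.6461 − 0.48 = 0.17.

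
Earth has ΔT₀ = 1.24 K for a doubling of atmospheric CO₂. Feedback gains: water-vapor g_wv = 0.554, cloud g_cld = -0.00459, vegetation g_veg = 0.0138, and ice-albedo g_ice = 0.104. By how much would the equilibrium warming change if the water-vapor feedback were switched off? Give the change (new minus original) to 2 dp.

Original: g = 0.66721, ΔT = 1.24/(1−0.66721) = 3.7261 K.
Without water-vapor: g' = 0.11321, ΔT' = 1.24/(1−0.11321) = 1.3983 K.
Change = 1.3983 − 3.7261 = -2.33 K.

-2.33 K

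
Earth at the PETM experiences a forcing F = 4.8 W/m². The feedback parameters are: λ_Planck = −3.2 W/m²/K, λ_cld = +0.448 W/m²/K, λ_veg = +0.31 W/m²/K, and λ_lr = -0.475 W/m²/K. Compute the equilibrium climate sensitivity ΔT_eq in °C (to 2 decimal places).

1.65 °C

Net feedback parameter λ = (−3.2) + (+0.448) + (+0.31) + (-0.475) = -2.917 W/m²/K.
ΔT = −F/λ = −4.8/(-2.917) = 1.65 °C.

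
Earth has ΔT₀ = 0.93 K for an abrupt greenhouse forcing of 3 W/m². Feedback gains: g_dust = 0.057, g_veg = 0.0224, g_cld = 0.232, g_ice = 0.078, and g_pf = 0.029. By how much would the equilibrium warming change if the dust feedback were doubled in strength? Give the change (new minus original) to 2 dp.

0.17 K

Original: g = 0.4184, ΔT = 0.93/(1−0.4184) = 1.5990 K.
With doubled dust: g' = 0.4754, ΔT' = 0.93/(1−0.4754) = 1.7728 K.
Change = 1.7728 − 1.5990 = 0.17 K.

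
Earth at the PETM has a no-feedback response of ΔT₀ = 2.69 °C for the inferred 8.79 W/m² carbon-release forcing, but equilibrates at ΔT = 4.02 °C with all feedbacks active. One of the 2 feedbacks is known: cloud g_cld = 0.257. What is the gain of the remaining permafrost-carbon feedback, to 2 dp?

0.07

Amplification A = ΔT/ΔT₀ = 4.02/2.69 = 1.494.
Total gain g = 1 − 1/A = 1 − 1/1.494 = 0.3307.
The known gain is 0.257.
g_pf = 0.3307 − 0.257 = 0.07.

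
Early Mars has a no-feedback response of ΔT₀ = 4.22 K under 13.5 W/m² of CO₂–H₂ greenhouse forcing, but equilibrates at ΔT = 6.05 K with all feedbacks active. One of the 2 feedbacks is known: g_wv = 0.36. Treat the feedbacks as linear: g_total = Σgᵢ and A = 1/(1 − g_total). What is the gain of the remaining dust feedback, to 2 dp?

Amplification A = ΔT/ΔT₀ = 6.05/4.22 = 1.434.
Total gain g = 1 − 1/A = 1 − 1/1.434 = 0.3026.
The known gain is 0.36.
g_dust = 0.3026 − 0.36 = -0.06.

-0.06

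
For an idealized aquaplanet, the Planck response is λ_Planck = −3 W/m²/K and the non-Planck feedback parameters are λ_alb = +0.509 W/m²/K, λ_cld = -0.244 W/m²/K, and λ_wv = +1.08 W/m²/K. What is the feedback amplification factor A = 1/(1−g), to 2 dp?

Convert to gains: g_alb = 0.509/3 = 0.1697; g_cld = -0.244/3 = -0.08133; g_wv = 1.08/3 = 0.36.
Total gain g = 0.44837.
A = 1/(1 − 0.44837) = 1.81.

1.81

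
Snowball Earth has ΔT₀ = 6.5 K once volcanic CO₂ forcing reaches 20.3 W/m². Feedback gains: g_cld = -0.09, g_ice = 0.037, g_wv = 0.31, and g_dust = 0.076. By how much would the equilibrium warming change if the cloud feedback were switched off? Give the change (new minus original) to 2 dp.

Original: g = 0.333, ΔT = 6.5/(1−0.333) = 9.7451 K.
Without cloud: g' = 0.423, ΔT' = 6.5/(1−0.423) = 11.2652 K.
Change = 11.2652 − 9.7451 = 1.52 K.

1.52 K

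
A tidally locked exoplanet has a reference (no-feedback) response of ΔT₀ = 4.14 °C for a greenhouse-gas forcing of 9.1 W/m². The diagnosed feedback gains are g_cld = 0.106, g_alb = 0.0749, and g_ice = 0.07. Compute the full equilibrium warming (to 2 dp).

5.53 °C

Total gain g = 0.106 + 0.0749 + 0.07 = 0.2509.
Amplification A = 1/(1 − 0.2509) = 1.335.
ΔT = 4.14 × 1.335 = 5.53 °C.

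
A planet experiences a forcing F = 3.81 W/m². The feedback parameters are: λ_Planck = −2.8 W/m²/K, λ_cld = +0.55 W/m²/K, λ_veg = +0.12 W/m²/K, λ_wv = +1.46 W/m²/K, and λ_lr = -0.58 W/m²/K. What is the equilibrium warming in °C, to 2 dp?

3.05 °C

Net feedback parameter λ = (−2.8) + (+0.55) + (+0.12) + (+1.46) + (-0.58) = -1.25 W/m²/K.
ΔT = −F/λ = −3.81/(-1.25) = 3.05 °C.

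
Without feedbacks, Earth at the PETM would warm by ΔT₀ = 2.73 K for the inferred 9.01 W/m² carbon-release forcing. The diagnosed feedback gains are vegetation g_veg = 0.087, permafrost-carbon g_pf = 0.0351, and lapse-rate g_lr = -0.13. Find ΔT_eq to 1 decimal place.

Total gain g = 0.087 + 0.0351 − 0.13 = -0.0079.
Amplification A = 1/(1 + 0.0079) = 0.9922.
ΔT = 2.73 × 0.9922 = 2.7 K.

2.7 K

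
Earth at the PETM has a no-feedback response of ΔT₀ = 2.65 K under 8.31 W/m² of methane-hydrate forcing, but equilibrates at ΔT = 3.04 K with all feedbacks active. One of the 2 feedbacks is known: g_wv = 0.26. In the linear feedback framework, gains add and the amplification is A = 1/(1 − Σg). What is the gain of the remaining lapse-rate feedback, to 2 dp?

-0.13

Amplification A = ΔT/ΔT₀ = 3.04/2.65 = 1.147.
Total gain g = 1 − 1/A = 1 − 1/1.147 = 0.1282.
The known gain is 0.26.
g_lr = 0.1282 − 0.26 = -0.13.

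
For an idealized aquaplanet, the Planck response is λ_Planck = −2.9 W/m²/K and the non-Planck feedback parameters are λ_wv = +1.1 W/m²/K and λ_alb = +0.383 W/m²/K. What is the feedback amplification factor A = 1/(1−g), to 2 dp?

2.05

Convert to gains: g_wv = 1.1/2.9 = 0.3793; g_alb = 0.383/2.9 = 0.1321.
Total gain g = 0.5114.
A = 1/(1 − 0.5114) = 2.05.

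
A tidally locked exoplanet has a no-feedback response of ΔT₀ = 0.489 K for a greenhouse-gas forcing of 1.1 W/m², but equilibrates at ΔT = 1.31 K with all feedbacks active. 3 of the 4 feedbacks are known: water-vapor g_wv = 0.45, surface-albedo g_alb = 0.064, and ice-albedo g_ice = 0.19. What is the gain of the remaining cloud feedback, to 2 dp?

Amplification A = ΔT/ΔT₀ = 1.31/0.489 = 2.679.
Total gain g = 1 − 1/A = 1 − 1/2.679 = 0.6267.
Known gains sum to 0.45 + 0.064 + 0.19 = 0.704.
g_cld = 0.6267 − 0.704 = -0.08.

-0.08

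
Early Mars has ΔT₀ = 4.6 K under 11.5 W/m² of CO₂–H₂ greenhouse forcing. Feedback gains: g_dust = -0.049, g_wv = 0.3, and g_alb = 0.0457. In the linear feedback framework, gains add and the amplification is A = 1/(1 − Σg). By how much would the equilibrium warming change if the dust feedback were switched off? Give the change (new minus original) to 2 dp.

Original: g = 0.2967, ΔT = 4.6/(1−0.2967) = 6.5406 K.
Without dust: g' = 0.3457, ΔT' = 4.6/(1−0.3457) = 7.0304 K.
Change = 7.0304 − 6.5406 = 0.49 K.

0.49 K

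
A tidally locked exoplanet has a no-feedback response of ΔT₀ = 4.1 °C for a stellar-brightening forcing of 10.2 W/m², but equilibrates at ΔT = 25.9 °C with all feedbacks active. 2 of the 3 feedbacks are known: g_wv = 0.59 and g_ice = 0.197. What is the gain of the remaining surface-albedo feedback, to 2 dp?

Amplification A = ΔT/ΔT₀ = 25.9/4.1 = 6.317.
Total gain g = 1 − 1/A = 1 − 1/6.317 = 0.8417.
Known gains sum to 0.59 + 0.197 = 0.787.
g_alb = 0.8417 − 0.787 = 0.05.

0.05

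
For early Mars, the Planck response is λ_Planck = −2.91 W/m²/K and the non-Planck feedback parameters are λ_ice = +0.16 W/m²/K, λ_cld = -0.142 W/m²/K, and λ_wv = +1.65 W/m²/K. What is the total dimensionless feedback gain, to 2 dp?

0.57

Convert to gains: g_ice = 0.16/2.91 = 0.05498; g_cld = -0.142/2.91 = -0.0488; g_wv = 1.65/2.91 = 0.567.
Total gain g = 0.57318.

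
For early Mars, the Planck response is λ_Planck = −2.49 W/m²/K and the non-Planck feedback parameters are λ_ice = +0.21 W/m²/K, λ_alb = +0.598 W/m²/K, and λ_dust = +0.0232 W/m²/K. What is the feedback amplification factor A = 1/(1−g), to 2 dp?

1.50

Convert to gains: g_ice = 0.21/2.49 = 0.08434; g_alb = 0.598/2.49 = 0.2402; g_dust = 0.0232/2.49 = 0.009317.
Total gain g = 0.333857.
A = 1/(1 − 0.333857) = 1.50.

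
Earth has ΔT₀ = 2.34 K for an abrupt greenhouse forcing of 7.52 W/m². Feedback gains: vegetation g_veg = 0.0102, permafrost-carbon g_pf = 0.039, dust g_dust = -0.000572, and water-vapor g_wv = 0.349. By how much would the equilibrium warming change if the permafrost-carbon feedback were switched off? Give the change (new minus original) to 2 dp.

-0.24 K

Original: g = 0.397628, ΔT = 2.34/(1−0.397628) = 3.8846 K.
Without permafrost-carbon: g' = 0.358628, ΔT' = 2.34/(1−0.358628) = 3.6484 K.
Change = 3.6484 − 3.8846 = -0.24 K.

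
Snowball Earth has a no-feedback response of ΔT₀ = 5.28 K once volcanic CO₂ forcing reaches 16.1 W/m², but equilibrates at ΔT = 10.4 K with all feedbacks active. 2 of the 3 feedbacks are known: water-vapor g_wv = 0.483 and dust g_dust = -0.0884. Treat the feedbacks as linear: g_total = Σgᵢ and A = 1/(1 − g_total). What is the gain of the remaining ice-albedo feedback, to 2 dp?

0.10

Amplification A = ΔT/ΔT₀ = 10.4/5.28 = 1.97.
Total gain g = 1 − 1/A = 1 − 1/1.97 = 0.4924.
Known gains sum to 0.483 − 0.0884 = 0.3946.
g_ice = 0.4924 − 0.3946 = 0.10.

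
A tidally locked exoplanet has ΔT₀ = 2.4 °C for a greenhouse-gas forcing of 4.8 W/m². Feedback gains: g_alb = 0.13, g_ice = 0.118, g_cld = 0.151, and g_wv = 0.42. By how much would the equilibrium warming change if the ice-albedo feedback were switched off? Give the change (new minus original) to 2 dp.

Original: g = 0.819, ΔT = 2.4/(1−0.819) = 13.2597 °C.
Without ice-albedo: g' = 0.701, ΔT' = 2.4/(1−0.701) = 8.0268 °C.
Change = 8.0268 − 13.2597 = -5.23 °C.

-5.23 °C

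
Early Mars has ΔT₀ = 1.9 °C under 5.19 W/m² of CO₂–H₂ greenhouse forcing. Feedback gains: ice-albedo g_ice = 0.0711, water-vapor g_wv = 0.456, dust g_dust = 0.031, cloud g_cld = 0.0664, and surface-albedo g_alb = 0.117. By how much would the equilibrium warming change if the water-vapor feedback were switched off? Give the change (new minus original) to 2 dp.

-4.69 °C

Original: g = 0.7415, ΔT = 1.9/(1−0.7415) = 7.3501 °C.
Without water-vapor: g' = 0.2855, ΔT' = 1.9/(1−0.2855) = 2.6592 °C.
Change = 2.6592 − 7.3501 = -4.69 °C.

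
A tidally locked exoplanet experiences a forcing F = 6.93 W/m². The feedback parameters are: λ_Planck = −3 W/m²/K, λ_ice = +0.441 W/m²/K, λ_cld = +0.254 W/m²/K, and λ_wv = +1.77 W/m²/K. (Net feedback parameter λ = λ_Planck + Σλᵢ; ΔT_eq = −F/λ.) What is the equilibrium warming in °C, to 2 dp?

Net feedback parameter λ = (−3) + (+0.441) + (+0.254) + (+1.77) = -0.535 W/m²/K.
ΔT = −F/λ = −6.93/(-0.535) = 12.95 °C.

12.95 °C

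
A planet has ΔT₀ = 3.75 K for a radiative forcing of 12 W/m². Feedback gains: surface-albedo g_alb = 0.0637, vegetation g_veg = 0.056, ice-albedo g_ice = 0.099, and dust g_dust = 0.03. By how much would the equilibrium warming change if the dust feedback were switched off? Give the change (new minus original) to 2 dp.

-0.19 K

Original: g = 0.2487, ΔT = 3.75/(1−0.2487) = 4.9913 K.
Without dust: g' = 0.2187, ΔT' = 3.75/(1−0.2187) = 4.7997 K.
Change = 4.7997 − 4.9913 = -0.19 K.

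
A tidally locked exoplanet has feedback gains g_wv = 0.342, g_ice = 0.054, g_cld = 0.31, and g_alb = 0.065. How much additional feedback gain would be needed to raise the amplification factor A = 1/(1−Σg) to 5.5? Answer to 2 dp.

Current total gain = 0.771.
Target gain for A = 5.5: g* = 1 − 1/5.5 = 0.8182.
Additional gain needed = 0.8182 − 0.771 = 0.05.

0.05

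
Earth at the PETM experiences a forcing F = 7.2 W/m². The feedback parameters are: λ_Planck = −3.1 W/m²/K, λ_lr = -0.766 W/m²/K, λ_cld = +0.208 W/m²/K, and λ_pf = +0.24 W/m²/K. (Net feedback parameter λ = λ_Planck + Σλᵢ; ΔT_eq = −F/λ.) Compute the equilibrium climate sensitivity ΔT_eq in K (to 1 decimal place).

2.1 K

Net feedback parameter λ = (−3.1) + (-0.766) + (+0.208) + (+0.24) = -3.418 W/m²/K.
ΔT = −F/λ = −7.2/(-3.418) = 2.1 K.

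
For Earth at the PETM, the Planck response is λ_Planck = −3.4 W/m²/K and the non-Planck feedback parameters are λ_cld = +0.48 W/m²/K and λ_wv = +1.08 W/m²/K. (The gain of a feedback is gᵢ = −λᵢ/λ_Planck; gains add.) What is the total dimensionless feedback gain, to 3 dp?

Convert to gains: g_cld = 0.48/3.4 = 0.1412; g_wv = 1.08/3.4 = 0.3176.
Total gain g = 0.4588.

0.459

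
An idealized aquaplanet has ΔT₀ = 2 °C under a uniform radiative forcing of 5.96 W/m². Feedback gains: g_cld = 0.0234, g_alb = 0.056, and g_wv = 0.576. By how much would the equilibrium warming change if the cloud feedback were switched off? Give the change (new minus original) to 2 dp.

Original: g = 0.6554, ΔT = 2/(1−0.6554) = 5.8038 °C.
Without cloud: g' = 0.632, ΔT' = 2/(1−0.632) = 5.4348 °C.
Change = 5.4348 − 5.8038 = -0.37 °C.

-0.37 °C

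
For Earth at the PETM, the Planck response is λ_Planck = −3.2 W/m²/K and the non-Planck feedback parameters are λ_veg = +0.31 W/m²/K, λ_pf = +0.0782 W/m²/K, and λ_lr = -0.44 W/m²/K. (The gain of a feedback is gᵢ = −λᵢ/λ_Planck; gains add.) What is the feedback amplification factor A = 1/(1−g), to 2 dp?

0.98

Convert to gains: g_veg = 0.31/3.2 = 0.09687; g_pf = 0.0782/3.2 = 0.02444; g_lr = -0.44/3.2 = -0.1375.
Total gain g = -0.01619.
A = 1/(1 + 0.01619) = 0.98.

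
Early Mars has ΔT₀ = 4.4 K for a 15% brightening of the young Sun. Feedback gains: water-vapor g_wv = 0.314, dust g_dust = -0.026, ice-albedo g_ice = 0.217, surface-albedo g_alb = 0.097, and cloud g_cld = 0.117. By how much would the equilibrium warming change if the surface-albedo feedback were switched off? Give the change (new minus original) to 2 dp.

Original: g = 0.719, ΔT = 4.4/(1−0.719) = 15.6584 K.
Without surface-albedo: g' = 0.622, ΔT' = 4.4/(1−0.622) = 11.6402 K.
Change = 11.6402 − 15.6584 = -4.02 K.

-4.02 K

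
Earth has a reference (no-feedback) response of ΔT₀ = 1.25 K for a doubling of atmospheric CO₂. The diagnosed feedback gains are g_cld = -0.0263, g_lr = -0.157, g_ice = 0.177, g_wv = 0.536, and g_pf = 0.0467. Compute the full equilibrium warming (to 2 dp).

2.95 K

Total gain g = -0.0263 − 0.157 + 0.177 + 0.536 + 0.0467 = 0.5764.
Amplification A = 1/(1 − 0.5764) = 2.361.
ΔT = 1.25 × 2.361 = 2.95 K.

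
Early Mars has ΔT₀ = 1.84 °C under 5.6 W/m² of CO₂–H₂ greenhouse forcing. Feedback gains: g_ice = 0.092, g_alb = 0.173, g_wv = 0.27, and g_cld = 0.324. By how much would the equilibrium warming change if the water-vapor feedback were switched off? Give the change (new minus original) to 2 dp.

-8.57 °C

Original: g = 0.859, ΔT = 1.84/(1−0.859) = 13.0496 °C.
Without water-vapor: g' = 0.589, ΔT' = 1.84/(1−0.589) = 4.4769 °C.
Change = 4.4769 − 13.0496 = -8.57 °C.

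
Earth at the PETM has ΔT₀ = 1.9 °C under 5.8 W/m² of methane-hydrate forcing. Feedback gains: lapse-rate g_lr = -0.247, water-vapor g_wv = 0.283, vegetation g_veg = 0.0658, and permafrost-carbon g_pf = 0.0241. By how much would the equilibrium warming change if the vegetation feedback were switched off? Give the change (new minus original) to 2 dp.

-0.15 °C

Original: g = 0.1259, ΔT = 1.9/(1−0.1259) = 2.1737 °C.
Without vegetation: g' = 0.0601, ΔT' = 1.9/(1−0.0601) = 2.0215 °C.
Change = 2.0215 − 2.1737 = -0.15 °C.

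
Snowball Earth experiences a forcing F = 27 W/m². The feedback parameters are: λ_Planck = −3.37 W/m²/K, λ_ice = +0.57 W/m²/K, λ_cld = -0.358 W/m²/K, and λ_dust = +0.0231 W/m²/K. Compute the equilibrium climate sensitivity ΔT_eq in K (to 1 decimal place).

8.6 K

Net feedback parameter λ = (−3.37) + (+0.57) + (-0.358) + (+0.0231) = -3.1349 W/m²/K.
ΔT = −F/λ = −27/(-3.1349) = 8.6 K.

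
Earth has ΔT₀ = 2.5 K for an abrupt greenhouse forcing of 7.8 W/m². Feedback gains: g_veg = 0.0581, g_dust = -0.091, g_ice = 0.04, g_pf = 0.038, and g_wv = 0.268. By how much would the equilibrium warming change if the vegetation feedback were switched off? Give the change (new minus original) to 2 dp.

-0.28 K

Original: g = 0.3131, ΔT = 2.5/(1−0.3131) = 3.6395 K.
Without vegetation: g' = 0.255, ΔT' = 2.5/(1−0.255) = 3.3557 K.
Change = 3.3557 − 3.6395 = -0.28 K.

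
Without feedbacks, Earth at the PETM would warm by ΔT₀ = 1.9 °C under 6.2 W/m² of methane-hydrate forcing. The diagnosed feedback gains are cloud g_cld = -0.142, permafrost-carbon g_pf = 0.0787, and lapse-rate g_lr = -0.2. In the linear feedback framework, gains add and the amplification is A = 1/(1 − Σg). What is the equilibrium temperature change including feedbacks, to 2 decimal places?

1.50 °C

Total gain g = -0.142 + 0.0787 − 0.2 = -0.2633.
Amplification A = 1/(1 + 0.2633) = 0.7916.
ΔT = 1.9 × 0.7916 = 1.50 °C.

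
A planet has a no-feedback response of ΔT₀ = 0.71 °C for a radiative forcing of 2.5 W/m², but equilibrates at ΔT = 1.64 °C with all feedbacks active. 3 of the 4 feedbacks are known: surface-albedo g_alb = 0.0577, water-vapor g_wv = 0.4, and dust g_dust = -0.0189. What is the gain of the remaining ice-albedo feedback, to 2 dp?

0.13

Amplification A = ΔT/ΔT₀ = 1.64/0.71 = 2.31.
Total gain g = 1 − 1/A = 1 − 1/2.31 = 0.5671.
Known gains sum to 0.0577 + 0.4 − 0.0189 = 0.4388.
g_ice = 0.5671 − 0.4388 = 0.13.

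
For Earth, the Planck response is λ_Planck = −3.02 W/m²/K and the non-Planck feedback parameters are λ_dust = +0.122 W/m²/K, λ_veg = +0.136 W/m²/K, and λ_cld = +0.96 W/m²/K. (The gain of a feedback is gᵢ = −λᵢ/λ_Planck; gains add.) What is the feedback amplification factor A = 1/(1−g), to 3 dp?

Convert to gains: g_dust = 0.122/3.02 = 0.0404; g_veg = 0.136/3.02 = 0.04503; g_cld = 0.96/3.02 = 0.3179.
Total gain g = 0.40333.
A = 1/(1 − 0.40333) = 1.676.

1.676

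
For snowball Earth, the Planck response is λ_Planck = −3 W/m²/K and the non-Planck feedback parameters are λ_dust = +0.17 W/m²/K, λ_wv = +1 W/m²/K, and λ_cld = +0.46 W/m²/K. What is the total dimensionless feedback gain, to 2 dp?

Convert to gains: g_dust = 0.17/3 = 0.05667; g_wv = 1/3 = 0.3333; g_cld = 0.46/3 = 0.1533.
Total gain g = 0.54327.

0.54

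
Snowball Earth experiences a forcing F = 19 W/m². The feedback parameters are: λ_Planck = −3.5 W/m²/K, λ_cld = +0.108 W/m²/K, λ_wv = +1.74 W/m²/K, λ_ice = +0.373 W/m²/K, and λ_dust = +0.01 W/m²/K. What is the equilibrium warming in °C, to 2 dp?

Net feedback parameter λ = (−3.5) + (+0.108) + (+1.74) + (+0.373) + (+0.01) = -1.269 W/m²/K.
ΔT = −F/λ = −19/(-1.269) = 14.97 °C.

14.97 °C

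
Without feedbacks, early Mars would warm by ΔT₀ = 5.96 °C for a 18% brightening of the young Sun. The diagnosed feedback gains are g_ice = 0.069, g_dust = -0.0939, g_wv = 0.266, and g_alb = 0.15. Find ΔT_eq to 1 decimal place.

Total gain g = 0.069 − 0.0939 + 0.266 + 0.15 = 0.3911.
Amplification A = 1/(1 − 0.3911) = 1.642.
ΔT = 5.96 × 1.642 = 9.8 °C.

9.8 °C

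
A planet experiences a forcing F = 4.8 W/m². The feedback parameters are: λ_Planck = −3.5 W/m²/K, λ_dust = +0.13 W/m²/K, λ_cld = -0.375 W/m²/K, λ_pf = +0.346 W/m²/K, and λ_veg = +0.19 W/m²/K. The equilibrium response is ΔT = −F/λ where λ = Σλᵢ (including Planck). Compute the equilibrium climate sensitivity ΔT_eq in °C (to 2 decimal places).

Net feedback parameter λ = (−3.5) + (+0.13) + (-0.375) + (+0.346) + (+0.19) = -3.209 W/m²/K.
ΔT = −F/λ = −4.8/(-3.209) = 1.50 °C.

1.50 °C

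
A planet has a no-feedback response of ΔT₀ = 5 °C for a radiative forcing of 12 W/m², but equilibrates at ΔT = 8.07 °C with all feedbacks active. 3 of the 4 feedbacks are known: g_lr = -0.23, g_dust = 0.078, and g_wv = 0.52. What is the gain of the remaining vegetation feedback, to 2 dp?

Amplification A = ΔT/ΔT₀ = 8.07/5 = 1.614.
Total gain g = 1 − 1/A = 1 − 1/1.614 = 0.3804.
Known gains sum to -0.23 + 0.078 + 0.52 = 0.368.
g_veg = 0.3804 − 0.368 = 0.01.

0.01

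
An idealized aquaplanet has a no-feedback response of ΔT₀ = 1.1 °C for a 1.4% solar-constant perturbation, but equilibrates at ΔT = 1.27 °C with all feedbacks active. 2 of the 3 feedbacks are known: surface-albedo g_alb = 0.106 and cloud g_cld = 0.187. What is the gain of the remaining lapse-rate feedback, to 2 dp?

Amplification A = ΔT/ΔT₀ = 1.27/1.1 = 1.155.
Total gain g = 1 − 1/A = 1 − 1/1.155 = 0.1342.
Known gains sum to 0.106 + 0.187 = 0.293.
g_lr = 0.1342 − 0.293 = -0.16.

-0.16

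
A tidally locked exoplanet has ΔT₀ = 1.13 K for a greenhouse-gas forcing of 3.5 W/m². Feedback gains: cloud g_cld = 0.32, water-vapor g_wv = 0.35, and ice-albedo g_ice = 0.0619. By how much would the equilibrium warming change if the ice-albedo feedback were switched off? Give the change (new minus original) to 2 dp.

-0.79 K

Original: g = 0.7319, ΔT = 1.13/(1−0.7319) = 4.2148 K.
Without ice-albedo: g' = 0.67, ΔT' = 1.13/(1−0.67) = 3.4242 K.
Change = 3.4242 − 4.2148 = -0.79 K.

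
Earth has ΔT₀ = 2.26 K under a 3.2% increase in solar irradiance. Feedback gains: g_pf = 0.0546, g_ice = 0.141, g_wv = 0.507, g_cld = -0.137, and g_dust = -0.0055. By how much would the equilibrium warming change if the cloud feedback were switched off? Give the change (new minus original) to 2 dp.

2.32 K

Original: g = 0.5601, ΔT = 2.26/(1−0.5601) = 5.1375 K.
Without cloud: g' = 0.6971, ΔT' = 2.26/(1−0.6971) = 7.4612 K.
Change = 7.4612 − 5.1375 = 2.32 K.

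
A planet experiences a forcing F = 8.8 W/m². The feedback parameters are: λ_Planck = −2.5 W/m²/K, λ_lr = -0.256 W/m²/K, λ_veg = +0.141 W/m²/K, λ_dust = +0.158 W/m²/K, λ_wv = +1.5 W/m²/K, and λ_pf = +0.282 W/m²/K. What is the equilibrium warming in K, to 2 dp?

13.04 K

Net feedback parameter λ = (−2.5) + (-0.256) + (+0.141) + (+0.158) + (+1.5) + (+0.282) = -0.675 W/m²/K.
ΔT = −F/λ = −8.8/(-0.675) = 13.04 K.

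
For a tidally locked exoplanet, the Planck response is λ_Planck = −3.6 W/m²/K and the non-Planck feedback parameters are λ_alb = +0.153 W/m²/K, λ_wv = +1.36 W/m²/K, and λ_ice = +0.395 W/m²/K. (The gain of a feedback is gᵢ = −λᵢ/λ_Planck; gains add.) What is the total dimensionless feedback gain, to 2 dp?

Convert to gains: g_alb = 0.153/3.6 = 0.0425; g_wv = 1.36/3.6 = 0.3778; g_ice = 0.395/3.6 = 0.1097.
Total gain g = 0.53.

0.53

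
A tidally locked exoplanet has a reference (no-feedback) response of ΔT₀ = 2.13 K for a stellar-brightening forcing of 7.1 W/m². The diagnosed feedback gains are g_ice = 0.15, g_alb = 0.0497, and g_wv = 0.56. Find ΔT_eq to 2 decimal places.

Total gain g = 0.15 + 0.0497 + 0.56 = 0.7597.
Amplification A = 1/(1 − 0.7597) = 4.161.
ΔT = 2.13 × 4.161 = 8.86 K.

8.86 K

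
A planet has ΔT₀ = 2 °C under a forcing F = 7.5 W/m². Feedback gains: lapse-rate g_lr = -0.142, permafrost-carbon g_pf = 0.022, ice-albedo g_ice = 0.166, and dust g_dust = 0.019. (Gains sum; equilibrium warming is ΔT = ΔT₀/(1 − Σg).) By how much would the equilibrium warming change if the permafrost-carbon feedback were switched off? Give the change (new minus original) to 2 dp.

Original: g = 0.065, ΔT = 2/(1−0.065) = 2.1390 °C.
Without permafrost-carbon: g' = 0.043, ΔT' = 2/(1−0.043) = 2.0899 °C.
Change = 2.0899 − 2.1390 = -0.05 °C.

-0.05 °C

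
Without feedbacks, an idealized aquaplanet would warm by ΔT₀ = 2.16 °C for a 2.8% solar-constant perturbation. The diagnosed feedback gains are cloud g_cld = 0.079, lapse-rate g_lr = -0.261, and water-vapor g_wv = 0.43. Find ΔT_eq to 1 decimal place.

2.9 °C

Total gain g = 0.079 − 0.261 + 0.43 = 0.248.
Amplification A = 1/(1 − 0.248) = 1.33.
ΔT = 2.16 × 1.33 = 2.9 °C.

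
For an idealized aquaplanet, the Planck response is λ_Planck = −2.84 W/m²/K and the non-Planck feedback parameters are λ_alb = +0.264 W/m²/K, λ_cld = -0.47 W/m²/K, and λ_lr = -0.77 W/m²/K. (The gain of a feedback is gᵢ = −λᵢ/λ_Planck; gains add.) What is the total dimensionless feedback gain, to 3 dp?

Convert to gains: g_alb = 0.264/2.84 = 0.09296; g_cld = -0.47/2.84 = -0.1655; g_lr = -0.77/2.84 = -0.2711.
Total gain g = -0.34364.

-0.344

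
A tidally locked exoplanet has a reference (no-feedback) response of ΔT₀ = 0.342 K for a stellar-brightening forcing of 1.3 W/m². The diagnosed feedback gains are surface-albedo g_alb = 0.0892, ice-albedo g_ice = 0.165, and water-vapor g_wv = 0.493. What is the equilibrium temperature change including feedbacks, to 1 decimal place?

Total gain g = 0.0892 + 0.165 + 0.493 = 0.7472.
Amplification A = 1/(1 − 0.7472) = 3.956.
ΔT = 0.342 × 3.956 = 1.4 K.

1.4 K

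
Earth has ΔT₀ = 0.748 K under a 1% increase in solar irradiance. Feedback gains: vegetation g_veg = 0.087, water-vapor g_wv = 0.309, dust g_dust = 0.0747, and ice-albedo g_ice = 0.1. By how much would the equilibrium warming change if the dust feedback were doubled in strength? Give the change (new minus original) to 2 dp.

0.37 K

Original: g = 0.5707, ΔT = 0.748/(1−0.5707) = 1.7424 K.
With doubled dust: g' = 0.6454, ΔT' = 0.748/(1−0.6454) = 2.1094 K.
Change = 2.1094 − 1.7424 = 0.37 K.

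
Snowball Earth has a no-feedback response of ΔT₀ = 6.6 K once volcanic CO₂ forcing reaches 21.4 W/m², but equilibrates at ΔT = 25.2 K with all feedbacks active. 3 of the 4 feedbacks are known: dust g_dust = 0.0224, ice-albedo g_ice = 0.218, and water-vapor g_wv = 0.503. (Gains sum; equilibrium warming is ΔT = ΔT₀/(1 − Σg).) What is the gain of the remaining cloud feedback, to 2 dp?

-0.01

Amplification A = ΔT/ΔT₀ = 25.2/6.6 = 3.818.
Total gain g = 1 − 1/A = 1 − 1/3.818 = 0.7381.
Known gains sum to 0.0224 + 0.218 + 0.503 = 0.7434.
g_cld = 0.7381 − 0.7434 = -0.01.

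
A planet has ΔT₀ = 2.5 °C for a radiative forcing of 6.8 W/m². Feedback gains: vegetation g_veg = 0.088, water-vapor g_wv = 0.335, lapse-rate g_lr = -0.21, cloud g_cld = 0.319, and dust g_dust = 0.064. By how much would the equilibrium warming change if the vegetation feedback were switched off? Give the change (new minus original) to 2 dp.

Original: g = 0.596, ΔT = 2.5/(1−0.596) = 6.1881 °C.
Without vegetation: g' = 0.508, ΔT' = 2.5/(1−0.508) = 5.0813 °C.
Change = 5.0813 − 6.1881 = -1.11 °C.

-1.11 °C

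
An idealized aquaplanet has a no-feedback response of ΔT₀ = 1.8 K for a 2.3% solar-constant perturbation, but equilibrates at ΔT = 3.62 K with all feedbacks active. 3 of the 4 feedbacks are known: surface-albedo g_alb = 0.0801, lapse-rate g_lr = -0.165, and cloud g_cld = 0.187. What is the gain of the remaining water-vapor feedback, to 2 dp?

Amplification A = ΔT/ΔT₀ = 3.62/1.8 = 2.011.
Total gain g = 1 − 1/A = 1 − 1/2.011 = 0.5027.
Known gains sum to 0.0801 − 0.165 + 0.187 = 0.1021.
g_wv = 0.5027 − 0.1021 = 0.40.

0.40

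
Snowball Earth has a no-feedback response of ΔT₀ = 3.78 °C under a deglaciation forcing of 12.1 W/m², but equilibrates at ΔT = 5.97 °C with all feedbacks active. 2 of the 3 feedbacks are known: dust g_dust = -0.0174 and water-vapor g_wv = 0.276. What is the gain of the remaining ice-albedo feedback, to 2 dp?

0.11

Amplification A = ΔT/ΔT₀ = 5.97/3.78 = 1.579.
Total gain g = 1 − 1/A = 1 − 1/1.579 = 0.3667.
Known gains sum to -0.0174 + 0.276 = 0.2586.
g_ice = 0.3667 − 0.2586 = 0.11.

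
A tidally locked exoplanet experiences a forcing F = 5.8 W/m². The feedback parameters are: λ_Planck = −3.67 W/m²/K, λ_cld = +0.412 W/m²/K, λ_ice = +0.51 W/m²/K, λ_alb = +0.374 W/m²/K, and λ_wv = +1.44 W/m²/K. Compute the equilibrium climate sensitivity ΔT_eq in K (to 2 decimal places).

6.21 K

Net feedback parameter λ = (−3.67) + (+0.412) + (+0.51) + (+0.374) + (+1.44) = -0.934 W/m²/K.
ΔT = −F/λ = −5.8/(-0.934) = 6.21 K.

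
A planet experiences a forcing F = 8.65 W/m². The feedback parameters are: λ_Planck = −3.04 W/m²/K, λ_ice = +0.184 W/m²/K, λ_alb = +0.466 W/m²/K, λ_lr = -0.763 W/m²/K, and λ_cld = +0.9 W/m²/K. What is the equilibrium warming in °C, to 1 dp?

Net feedback parameter λ = (−3.04) + (+0.184) + (+0.466) + (-0.763) + (+0.9) = -2.253 W/m²/K.
ΔT = −F/λ = −8.65/(-2.253) = 3.8 °C.

3.8 °C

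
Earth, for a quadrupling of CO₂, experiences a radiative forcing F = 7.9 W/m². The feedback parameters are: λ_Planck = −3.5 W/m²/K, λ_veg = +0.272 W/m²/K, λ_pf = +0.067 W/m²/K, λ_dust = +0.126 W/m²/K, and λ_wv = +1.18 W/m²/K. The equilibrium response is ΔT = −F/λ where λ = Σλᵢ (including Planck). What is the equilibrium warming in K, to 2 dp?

Net feedback parameter λ = (−3.5) + (+0.272) + (+0.067) + (+0.126) + (+1.18) = -1.855 W/m²/K.
ΔT = −F/λ = −7.9/(-1.855) = 4.26 K.

4.26 K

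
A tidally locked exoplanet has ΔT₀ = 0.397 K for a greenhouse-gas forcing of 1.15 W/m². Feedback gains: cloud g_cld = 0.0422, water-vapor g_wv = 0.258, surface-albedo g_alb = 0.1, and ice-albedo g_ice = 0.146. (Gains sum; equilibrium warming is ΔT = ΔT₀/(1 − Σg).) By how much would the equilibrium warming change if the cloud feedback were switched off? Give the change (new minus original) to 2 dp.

-0.07 K

Original: g = 0.5462, ΔT = 0.397/(1−0.5462) = 0.8748 K.
Without cloud: g' = 0.504, ΔT' = 0.397/(1−0.504) = 0.8004 K.
Change = 0.8004 − 0.8748 = -0.07 K.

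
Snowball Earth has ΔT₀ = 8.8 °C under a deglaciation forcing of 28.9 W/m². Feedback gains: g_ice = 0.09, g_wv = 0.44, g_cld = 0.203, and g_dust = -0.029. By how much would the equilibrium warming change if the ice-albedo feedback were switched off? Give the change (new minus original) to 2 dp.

Original: g = 0.704, ΔT = 8.8/(1−0.704) = 29.7297 °C.
Without ice-albedo: g' = 0.614, ΔT' = 8.8/(1−0.614) = 22.7979 °C.
Change = 22.7979 − 29.7297 = -6.93 °C.

-6.93 °C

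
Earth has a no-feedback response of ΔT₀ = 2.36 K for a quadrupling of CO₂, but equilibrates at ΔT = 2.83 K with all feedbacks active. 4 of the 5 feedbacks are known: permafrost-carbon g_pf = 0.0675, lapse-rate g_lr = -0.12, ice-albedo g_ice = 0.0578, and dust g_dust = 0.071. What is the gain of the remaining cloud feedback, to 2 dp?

0.09

Amplification A = ΔT/ΔT₀ = 2.83/2.36 = 1.199.
Total gain g = 1 − 1/A = 1 − 1/1.199 = 0.166.
Known gains sum to 0.0675 − 0.12 + 0.0578 + 0.071 = 0.0763.
g_cld = 0.166 − 0.0763 = 0.09.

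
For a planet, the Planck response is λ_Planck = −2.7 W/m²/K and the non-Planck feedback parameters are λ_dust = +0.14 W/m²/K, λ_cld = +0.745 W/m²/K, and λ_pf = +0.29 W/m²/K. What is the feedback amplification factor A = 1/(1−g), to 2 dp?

1.77

Convert to gains: g_dust = 0.14/2.7 = 0.05185; g_cld = 0.745/2.7 = 0.2759; g_pf = 0.29/2.7 = 0.1074.
Total gain g = 0.43515.
A = 1/(1 − 0.43515) = 1.77.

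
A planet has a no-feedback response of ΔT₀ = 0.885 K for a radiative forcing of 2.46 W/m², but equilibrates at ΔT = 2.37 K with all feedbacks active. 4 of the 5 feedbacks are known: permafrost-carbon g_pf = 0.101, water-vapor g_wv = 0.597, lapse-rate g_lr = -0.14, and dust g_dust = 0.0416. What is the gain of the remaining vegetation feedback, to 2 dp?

0.03

Amplification A = ΔT/ΔT₀ = 2.37/0.885 = 2.678.
Total gain g = 1 − 1/A = 1 − 1/2.678 = 0.6266.
Known gains sum to 0.101 + 0.597 − 0.14 + 0.0416 = 0.5996.
g_veg = 0.6266 − 0.5996 = 0.03.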